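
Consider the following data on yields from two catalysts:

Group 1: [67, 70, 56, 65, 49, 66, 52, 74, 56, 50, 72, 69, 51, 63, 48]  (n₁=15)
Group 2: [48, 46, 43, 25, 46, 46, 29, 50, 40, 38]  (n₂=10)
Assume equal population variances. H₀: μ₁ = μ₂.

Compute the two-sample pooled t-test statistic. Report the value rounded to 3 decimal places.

x̄₁=60.533, s₁=9.172, n₁=15
x̄₂=41.100, s₂=8.293, n₂=10
s_p² = [14·9.172² + 9·8.293²]/23 = 78.1145
SE = √(s_p²·(1/15+1/10)) = 3.6082
t = (60.533−41.100)/3.6082 = 5.3859
df = 23

test statistic = 5.386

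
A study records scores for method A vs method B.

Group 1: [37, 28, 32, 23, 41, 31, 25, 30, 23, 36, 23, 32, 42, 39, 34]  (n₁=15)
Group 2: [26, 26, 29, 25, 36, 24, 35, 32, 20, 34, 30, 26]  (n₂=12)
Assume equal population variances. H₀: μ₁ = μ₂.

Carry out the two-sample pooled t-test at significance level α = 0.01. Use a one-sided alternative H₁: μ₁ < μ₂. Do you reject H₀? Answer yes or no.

reject H₀: no

x̄₁=31.733, s₁=6.475, n₁=15
x̄₂=28.583, s₂=4.926, n₂=12
s_p² = [14·6.475² + 11·4.926²]/25 = 34.1540
SE = √(s_p²·(1/15+1/12)) = 2.2634
t = (31.733−28.583)/2.2634 = 1.3917
df = 25
p-value (one-sided, H₁ less) = 0.91186
At α=0.01: p ≥ α → fail to reject H₀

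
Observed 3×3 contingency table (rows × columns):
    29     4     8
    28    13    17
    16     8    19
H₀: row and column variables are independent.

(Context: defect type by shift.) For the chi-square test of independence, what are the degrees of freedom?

degrees of freedom = 4

df = (r−1)(c−1) = (3−1)·(3−1) = 4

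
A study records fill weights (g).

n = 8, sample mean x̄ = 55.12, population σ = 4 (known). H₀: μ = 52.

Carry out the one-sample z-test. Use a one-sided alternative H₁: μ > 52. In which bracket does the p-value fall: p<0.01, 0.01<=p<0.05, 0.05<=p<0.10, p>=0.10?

SE = σ/√n = 4/√8 = 1.4142
z = (x̄−μ₀)/SE = (55.12−52)/1.4142 = 2.2062
p-value (one-sided, H₁ greater) = 0.01369
→ bracket: 0.01<=p<0.05

p-value bracket: 0.01<=p<0.05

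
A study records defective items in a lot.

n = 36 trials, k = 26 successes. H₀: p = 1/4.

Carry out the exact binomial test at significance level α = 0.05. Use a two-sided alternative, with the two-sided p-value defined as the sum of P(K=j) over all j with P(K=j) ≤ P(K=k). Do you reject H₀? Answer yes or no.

Exact binomial: n=36, k=26, p₀=1/4=0.2500
P(X=j) = C(n,j)·p₀^j·(1−p₀)^(n−j); p = Σ P(X=j) over j with P(X=j) ≤ P(X=26)
p-value (two-sided) = 0.00000
At α=0.05: p < α → reject H₀

reject H₀: yes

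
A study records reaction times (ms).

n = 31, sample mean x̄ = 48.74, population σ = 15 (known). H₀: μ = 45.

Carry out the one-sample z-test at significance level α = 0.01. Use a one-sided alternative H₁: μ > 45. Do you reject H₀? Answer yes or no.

SE = σ/√n = 15/√31 = 2.6941
z = (x̄−μ₀)/SE = (48.74−45)/2.6941 = 1.3882
p-value (one-sided, H₁ greater) = 0.08253
At α=0.01: p ≥ α → fail to reject H₀

reject H₀: no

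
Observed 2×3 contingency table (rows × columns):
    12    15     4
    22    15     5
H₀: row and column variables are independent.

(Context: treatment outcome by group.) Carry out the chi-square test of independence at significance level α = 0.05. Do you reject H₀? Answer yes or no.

Row totals [31, 42], col totals [34, 30, 9], n=73
χ² = (12−14.44)²/14.44 + (15−12.74)²/12.74 + (4−3.82)²/3.82 + (22−19.56)²/19.56 + (15−17.26)²/17.26 + (5−5.18)²/5.18 = 1.4272
df = 2
p-value (upper-tail) = 0.48989
At α=0.05: p ≥ α → fail to reject H₀

reject H₀: no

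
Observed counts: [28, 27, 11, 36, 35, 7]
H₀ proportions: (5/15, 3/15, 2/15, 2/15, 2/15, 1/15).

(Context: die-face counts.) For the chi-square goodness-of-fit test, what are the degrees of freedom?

df = k − 1 = 6 − 1 = 5

degrees of freedom = 5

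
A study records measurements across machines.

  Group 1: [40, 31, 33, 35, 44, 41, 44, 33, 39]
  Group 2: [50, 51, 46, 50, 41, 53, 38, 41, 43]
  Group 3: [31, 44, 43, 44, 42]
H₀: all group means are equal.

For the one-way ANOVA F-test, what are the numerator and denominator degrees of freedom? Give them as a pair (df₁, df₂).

degrees of freedom = [2, 20]

k = 3 groups, N = 23 total
df = (k−1, N−k) = (3−1, 23−3) = (2, 20)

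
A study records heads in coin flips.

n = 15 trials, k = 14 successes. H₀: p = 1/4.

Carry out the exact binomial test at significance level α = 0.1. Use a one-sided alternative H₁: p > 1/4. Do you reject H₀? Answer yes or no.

reject H₀: yes

Exact binomial: n=15, k=14, p₀=1/4=0.2500
P(X≥14) from Σ C(n,i)·p₀^i·(1−p₀)^(n−i)
p-value (one-sided, H₁ greater) = 0.00000
At α=0.1: p < α → reject H₀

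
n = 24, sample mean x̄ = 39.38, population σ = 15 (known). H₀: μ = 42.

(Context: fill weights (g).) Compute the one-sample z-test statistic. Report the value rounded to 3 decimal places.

test statistic = -0.856

SE = σ/√n = 15/√24 = 3.0619
z = (x̄−μ₀)/SE = (39.38−42)/3.0619 = -0.8557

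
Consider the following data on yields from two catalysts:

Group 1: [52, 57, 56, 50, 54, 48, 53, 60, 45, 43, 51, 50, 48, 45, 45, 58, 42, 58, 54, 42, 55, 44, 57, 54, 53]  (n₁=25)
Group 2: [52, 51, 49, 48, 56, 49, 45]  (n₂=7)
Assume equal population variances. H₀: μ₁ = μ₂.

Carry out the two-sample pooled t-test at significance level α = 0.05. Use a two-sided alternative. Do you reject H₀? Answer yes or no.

x̄₁=50.960, s₁=5.519, n₁=25
x̄₂=50.000, s₂=3.464, n₂=7
s_p² = [24·5.519² + 6·3.464²]/30 = 26.7653
SE = √(s_p²·(1/25+1/7)) = 2.2123
t = (50.960−50.000)/2.2123 = 0.4339
df = 30
p-value (two-sided) = 0.66744
At α=0.05: p ≥ α → fail to reject H₀

reject H₀: no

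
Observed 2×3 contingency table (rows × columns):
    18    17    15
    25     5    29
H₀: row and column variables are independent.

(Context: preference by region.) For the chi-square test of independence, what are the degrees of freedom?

degrees of freedom = 2

df = (r−1)(c−1) = (2−1)·(3−1) = 2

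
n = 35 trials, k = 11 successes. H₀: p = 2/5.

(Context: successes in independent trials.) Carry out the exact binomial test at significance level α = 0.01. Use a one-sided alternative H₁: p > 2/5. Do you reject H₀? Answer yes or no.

Exact binomial: n=35, k=11, p₀=2/5=0.4000
P(X≥11) from Σ C(n,i)·p₀^i·(1−p₀)^(n−i)
p-value (one-sided, H₁ greater) = 0.88775
At α=0.01: p ≥ α → fail to reject H₀

reject H₀: no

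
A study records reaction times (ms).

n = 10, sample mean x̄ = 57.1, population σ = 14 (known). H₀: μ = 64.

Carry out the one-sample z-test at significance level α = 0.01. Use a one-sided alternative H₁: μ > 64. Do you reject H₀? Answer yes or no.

reject H₀: no

SE = σ/√n = 14/√10 = 4.4272
z = (x̄−μ₀)/SE = (57.1−64)/4.4272 = -1.5586
p-value (one-sided, H₁ greater) = 0.94045
At α=0.01: p ≥ α → fail to reject H₀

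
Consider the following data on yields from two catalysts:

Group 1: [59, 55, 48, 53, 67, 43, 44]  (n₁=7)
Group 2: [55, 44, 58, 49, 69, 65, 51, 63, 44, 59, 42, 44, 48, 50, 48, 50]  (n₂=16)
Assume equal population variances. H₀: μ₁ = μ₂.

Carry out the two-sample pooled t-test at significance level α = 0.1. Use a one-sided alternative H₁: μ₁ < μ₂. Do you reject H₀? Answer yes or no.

reject H₀: no

x̄₁=52.714, s₁=8.577, n₁=7
x̄₂=52.438, s₂=8.214, n₂=16
s_p² = [6·8.577² + 15·8.214²]/21 = 69.2079
SE = √(s_p²·(1/7+1/16)) = 3.7699
t = (52.714−52.438)/3.7699 = 0.0734
df = 21
p-value (one-sided, H₁ less) = 0.52892
At α=0.1: p ≥ α → fail to reject H₀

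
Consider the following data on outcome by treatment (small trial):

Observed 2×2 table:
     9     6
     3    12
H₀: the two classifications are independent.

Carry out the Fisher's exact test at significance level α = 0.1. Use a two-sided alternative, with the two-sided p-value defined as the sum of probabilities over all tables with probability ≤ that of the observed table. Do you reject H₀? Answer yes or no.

reject H₀: yes

Margins: r₁=15, r₂=15, c₁=12, c₂=18, n=30
p_obs = C(15,9)·C(15,3)/C(30,12); sum pmf over tables with pmf ≤ p_obs
p-value (two-sided) = 0.06043
At α=0.1: p < α → reject H₀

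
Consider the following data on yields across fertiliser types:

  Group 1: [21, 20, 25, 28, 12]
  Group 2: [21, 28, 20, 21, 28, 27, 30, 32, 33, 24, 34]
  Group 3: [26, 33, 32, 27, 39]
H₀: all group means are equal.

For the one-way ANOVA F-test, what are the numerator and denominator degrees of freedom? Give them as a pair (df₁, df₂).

k = 3 groups, N = 21 total
df = (k−1, N−k) = (3−1, 21−3) = (2, 18)

degrees of freedom = [2, 18]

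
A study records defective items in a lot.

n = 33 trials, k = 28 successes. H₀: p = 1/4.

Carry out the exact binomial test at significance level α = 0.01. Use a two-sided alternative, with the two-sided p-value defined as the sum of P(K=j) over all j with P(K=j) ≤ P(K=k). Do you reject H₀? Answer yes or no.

Exact binomial: n=33, k=28, p₀=1/4=0.2500
P(X=j) = C(n,j)·p₀^j·(1−p₀)^(n−j); p = Σ P(X=j) over j with P(X=j) ≤ P(X=28)
p-value (two-sided) = 0.00000
At α=0.01: p < α → reject H₀

reject H₀: yes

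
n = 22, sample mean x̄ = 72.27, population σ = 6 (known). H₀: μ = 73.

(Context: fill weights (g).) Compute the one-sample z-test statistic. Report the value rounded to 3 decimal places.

SE = σ/√n = 6/√22 = 1.2792
z = (x̄−μ₀)/SE = (72.27−73)/1.2792 = -0.5707

test statistic = -0.571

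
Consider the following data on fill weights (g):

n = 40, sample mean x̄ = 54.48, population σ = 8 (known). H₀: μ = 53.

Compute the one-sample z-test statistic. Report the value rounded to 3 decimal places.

test statistic = 1.170

SE = σ/√n = 8/√40 = 1.2649
z = (x̄−μ₀)/SE = (54.48−53)/1.2649 = 1.1700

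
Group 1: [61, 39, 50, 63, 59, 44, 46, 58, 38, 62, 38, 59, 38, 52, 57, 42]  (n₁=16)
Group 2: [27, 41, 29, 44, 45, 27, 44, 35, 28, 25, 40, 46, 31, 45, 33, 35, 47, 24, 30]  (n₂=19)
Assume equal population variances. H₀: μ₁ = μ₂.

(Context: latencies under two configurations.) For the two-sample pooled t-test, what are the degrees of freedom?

degrees of freedom = 33

df = n₁ + n₂ − 2 = 16 + 19 − 2 = 33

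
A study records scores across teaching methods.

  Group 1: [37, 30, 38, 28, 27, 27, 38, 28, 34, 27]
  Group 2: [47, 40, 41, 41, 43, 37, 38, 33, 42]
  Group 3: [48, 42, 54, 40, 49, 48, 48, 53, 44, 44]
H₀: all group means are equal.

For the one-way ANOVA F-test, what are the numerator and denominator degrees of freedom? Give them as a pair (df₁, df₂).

degrees of freedom = [2, 26]

k = 3 groups, N = 29 total
df = (k−1, N−k) = (3−1, 29−3) = (2, 26)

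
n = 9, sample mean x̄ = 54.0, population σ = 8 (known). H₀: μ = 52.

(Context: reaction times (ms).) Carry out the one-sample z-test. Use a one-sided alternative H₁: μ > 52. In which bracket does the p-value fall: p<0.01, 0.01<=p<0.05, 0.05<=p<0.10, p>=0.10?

p-value bracket: p>=0.10

SE = σ/√n = 8/√9 = 2.6667
z = (x̄−μ₀)/SE = (54.0−52)/2.6667 = 0.7500
p-value (one-sided, H₁ greater) = 0.22663
→ bracket: p>=0.10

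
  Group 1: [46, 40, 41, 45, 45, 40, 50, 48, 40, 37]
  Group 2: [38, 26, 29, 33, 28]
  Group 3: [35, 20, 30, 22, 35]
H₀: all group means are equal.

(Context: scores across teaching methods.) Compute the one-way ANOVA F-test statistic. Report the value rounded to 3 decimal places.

Group means [43.20, 30.80, 28.40], grand mean 36.400
SSB = Σnᵢ(x̄ᵢ−x̄)² = 939.200; SSW = ΣΣ(x−x̄ᵢ)² = 449.600
MSB = 939.200/2 = 469.6000; MSW = 449.600/17 = 26.4471
F = MSB/MSW = 17.7562
df = (2, 17)

test statistic = 17.756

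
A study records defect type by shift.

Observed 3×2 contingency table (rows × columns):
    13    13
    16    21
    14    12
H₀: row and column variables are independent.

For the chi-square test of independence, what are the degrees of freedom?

degrees of freedom = 2

df = (r−1)(c−1) = (3−1)·(2−1) = 2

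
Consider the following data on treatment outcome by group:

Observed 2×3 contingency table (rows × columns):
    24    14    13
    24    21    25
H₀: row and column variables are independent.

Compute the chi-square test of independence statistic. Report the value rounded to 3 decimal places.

Row totals [51, 70], col totals [48, 35, 38], n=121
χ² = (24−20.23)²/20.23 + (14−14.75)²/14.75 + (13−16.02)²/16.02 + (24−27.77)²/27.77 + (21−20.25)²/20.25 + (25−21.98)²/21.98 = 2.2618
df = 2

test statistic = 2.262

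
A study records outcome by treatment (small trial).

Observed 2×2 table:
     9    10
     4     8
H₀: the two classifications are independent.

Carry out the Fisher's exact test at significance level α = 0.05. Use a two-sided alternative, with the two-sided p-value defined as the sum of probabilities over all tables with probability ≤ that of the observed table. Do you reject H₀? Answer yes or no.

Margins: r₁=19, r₂=12, c₁=13, c₂=18, n=31
p_obs = C(19,9)·C(12,4)/C(31,13); sum pmf over tables with pmf ≤ p_obs
p-value (two-sided) = 0.48403
At α=0.05: p ≥ α → fail to reject H₀

reject H₀: no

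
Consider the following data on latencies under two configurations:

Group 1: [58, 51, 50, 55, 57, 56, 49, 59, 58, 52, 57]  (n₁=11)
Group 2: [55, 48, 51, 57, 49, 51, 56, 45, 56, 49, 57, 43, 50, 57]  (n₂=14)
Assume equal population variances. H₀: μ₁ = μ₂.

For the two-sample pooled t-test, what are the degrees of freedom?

df = n₁ + n₂ − 2 = 11 + 14 − 2 = 23

degrees of freedom = 23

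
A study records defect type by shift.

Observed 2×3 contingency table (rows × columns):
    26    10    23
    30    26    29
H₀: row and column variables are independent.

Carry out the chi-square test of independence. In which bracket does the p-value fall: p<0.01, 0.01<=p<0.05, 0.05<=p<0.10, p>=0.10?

Row totals [59, 85], col totals [56, 36, 52], n=144
χ² = (26−22.94)²/22.94 + (10−14.75)²/14.75 + (23−21.31)²/21.31 + (30−33.06)²/33.06 + (26−21.25)²/21.25 + (29−30.69)²/30.69 = 3.5091
df = 2
p-value (upper-tail) = 0.17299
→ bracket: p>=0.10

p-value bracket: p>=0.10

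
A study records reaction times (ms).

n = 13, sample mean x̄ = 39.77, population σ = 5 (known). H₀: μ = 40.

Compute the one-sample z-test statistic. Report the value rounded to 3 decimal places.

test statistic = -0.166

SE = σ/√n = 5/√13 = 1.3868
z = (x̄−μ₀)/SE = (39.77−40)/1.3868 = -0.1659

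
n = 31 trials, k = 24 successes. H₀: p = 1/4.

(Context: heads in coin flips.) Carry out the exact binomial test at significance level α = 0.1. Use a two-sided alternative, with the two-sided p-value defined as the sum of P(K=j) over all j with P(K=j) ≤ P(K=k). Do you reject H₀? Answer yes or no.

reject H₀: yes

Exact binomial: n=31, k=24, p₀=1/4=0.2500
P(X=j) = C(n,j)·p₀^j·(1−p₀)^(n−j); p = Σ P(X=j) over j with P(X=j) ≤ P(X=24)
p-value (two-sided) = 0.00000
At α=0.1: p < α → reject H₀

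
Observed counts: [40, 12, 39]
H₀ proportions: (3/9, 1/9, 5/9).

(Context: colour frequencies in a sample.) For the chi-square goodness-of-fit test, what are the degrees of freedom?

degrees of freedom = 2

df = k − 1 = 3 − 1 = 2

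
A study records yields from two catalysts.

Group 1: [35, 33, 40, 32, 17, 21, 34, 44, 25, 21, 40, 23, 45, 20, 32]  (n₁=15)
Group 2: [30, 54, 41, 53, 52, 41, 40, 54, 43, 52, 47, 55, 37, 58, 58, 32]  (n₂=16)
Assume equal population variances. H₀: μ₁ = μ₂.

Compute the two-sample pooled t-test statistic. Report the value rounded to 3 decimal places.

test statistic = -4.845

x̄₁=30.800, s₁=9.159, n₁=15
x̄₂=46.688, s₂=9.090, n₂=16
s_p² = [14·9.159² + 15·9.090²]/29 = 83.2358
SE = √(s_p²·(1/15+1/16)) = 3.2789
t = (30.800−46.688)/3.2789 = -4.8454
df = 29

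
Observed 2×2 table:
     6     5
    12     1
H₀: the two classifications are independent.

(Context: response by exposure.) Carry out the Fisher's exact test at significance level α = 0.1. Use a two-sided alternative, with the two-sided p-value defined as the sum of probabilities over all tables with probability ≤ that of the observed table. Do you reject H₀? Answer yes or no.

Margins: r₁=11, r₂=13, c₁=18, c₂=6, n=24
p_obs = C(11,6)·C(13,12)/C(24,18); sum pmf over tables with pmf ≤ p_obs
p-value (two-sided) = 0.06080
At α=0.1: p < α → reject H₀

reject H₀: yes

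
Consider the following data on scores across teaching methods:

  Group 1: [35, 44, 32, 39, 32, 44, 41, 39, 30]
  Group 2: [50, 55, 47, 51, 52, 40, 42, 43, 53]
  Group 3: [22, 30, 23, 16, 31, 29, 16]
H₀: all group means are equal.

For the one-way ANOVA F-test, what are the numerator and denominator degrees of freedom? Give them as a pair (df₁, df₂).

k = 3 groups, N = 25 total
df = (k−1, N−k) = (3−1, 25−3) = (2, 22)

degrees of freedom = [2, 22]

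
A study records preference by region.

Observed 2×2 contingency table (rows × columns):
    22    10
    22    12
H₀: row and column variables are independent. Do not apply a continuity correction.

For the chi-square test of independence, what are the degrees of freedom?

degrees of freedom = 1

df = (r−1)(c−1) = (2−1)·(2−1) = 1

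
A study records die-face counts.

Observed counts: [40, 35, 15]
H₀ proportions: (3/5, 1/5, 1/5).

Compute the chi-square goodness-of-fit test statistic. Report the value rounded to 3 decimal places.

n = 90; E_i = n·p_i = [54.00, 18.00, 18.00]
χ² = (40−54.00)²/54.00 + (35−18.00)²/18.00 + (15−18.00)²/18.00 = 20.1852
df = 2

test statistic = 20.185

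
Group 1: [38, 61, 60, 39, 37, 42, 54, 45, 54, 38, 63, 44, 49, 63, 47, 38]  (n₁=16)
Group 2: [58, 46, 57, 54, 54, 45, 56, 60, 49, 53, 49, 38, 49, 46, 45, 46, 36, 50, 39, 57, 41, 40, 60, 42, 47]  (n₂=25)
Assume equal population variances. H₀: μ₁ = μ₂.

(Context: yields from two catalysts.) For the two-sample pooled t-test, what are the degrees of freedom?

df = n₁ + n₂ − 2 = 16 + 25 − 2 = 39

degrees of freedom = 39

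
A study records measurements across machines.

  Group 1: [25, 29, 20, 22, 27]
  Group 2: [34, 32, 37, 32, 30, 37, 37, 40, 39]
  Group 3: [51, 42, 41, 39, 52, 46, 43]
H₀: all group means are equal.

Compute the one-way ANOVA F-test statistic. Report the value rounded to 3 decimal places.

Group means [24.60, 35.33, 44.86], grand mean 35.952
SSB = Σnᵢ(x̄ᵢ−x̄)² = 1202.895; SSW = ΣΣ(x−x̄ᵢ)² = 300.057
MSB = 1202.895/2 = 601.4476; MSW = 300.057/18 = 16.6698
F = MSB/MSW = 36.0800
df = (2, 18)

test statistic = 36.080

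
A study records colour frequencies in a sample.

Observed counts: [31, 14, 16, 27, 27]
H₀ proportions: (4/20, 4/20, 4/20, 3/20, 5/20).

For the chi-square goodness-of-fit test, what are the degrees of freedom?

degrees of freedom = 4

df = k − 1 = 5 − 1 = 4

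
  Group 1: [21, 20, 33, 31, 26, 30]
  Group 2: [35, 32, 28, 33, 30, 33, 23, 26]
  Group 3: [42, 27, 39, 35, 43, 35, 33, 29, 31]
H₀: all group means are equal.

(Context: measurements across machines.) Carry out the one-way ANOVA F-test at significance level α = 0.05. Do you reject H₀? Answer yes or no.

Group means [26.83, 30.00, 34.89], grand mean 31.087
SSB = Σnᵢ(x̄ᵢ−x̄)² = 248.104; SSW = ΣΣ(x−x̄ᵢ)² = 511.722
MSB = 248.104/2 = 124.0519; MSW = 511.722/20 = 25.5861
F = MSB/MSW = 4.8484
df = (2, 20)
p-value (upper-tail) = 0.01920
At α=0.05: p < α → reject H₀

reject H₀: yes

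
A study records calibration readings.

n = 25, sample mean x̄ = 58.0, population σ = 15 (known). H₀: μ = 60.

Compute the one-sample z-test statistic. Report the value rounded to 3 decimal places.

SE = σ/√n = 15/√25 = 3.0000
z = (x̄−μ₀)/SE = (58.0−60)/3.0000 = -0.6667

test statistic = -0.667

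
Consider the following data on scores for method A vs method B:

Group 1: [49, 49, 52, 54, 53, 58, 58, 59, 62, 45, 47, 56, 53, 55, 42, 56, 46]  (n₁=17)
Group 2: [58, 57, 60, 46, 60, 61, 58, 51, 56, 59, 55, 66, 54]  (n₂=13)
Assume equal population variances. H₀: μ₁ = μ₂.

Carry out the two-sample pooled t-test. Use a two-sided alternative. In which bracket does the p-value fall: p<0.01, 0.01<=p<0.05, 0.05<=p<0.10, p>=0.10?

p-value bracket: 0.01<=p<0.05

x̄₁=52.588, s₁=5.535, n₁=17
x̄₂=57.000, s₂=4.933, n₂=13
s_p² = [16·5.535² + 12·4.933²]/28 = 27.9328
SE = √(s_p²·(1/17+1/13)) = 1.9472
t = (52.588−57.000)/1.9472 = -2.2656
df = 28
p-value (two-sided) = 0.03140
→ bracket: 0.01<=p<0.05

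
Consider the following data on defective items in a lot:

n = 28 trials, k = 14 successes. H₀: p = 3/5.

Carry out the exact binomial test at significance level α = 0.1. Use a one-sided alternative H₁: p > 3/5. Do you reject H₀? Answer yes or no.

Exact binomial: n=28, k=14, p₀=3/5=0.6000
P(X≥14) from Σ C(n,i)·p₀^i·(1−p₀)^(n−i)
p-value (one-sided, H₁ greater) = 0.89754
At α=0.1: p ≥ α → fail to reject H₀

reject H₀: no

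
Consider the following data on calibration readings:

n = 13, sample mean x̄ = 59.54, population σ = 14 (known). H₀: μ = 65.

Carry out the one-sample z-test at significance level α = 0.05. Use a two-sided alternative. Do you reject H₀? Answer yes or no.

SE = σ/√n = 14/√13 = 3.8829
z = (x̄−μ₀)/SE = (59.54−65)/3.8829 = -1.4062
p-value (two-sided) = 0.15968
At α=0.05: p ≥ α → fail to reject H₀

reject H₀: no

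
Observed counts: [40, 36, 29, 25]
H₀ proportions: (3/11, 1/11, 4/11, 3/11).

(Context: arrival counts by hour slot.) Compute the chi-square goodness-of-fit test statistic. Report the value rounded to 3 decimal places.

test statistic = 60.208

n = 130; E_i = n·p_i = [35.45, 11.82, 47.27, 35.45]
χ² = (40−35.45)²/35.45 + (36−11.82)²/11.82 + (29−47.27)²/47.27 + (25−35.45)²/35.45 = 60.2083
df = 3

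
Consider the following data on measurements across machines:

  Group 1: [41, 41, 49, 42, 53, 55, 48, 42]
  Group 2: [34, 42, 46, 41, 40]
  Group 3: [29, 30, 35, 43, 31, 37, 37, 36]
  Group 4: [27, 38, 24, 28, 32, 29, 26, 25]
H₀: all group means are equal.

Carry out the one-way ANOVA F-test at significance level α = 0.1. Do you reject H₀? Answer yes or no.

Group means [46.38, 40.60, 34.75, 28.62], grand mean 37.276
SSB = Σnᵢ(x̄ᵢ−x̄)² = 1367.343; SSW = ΣΣ(x−x̄ᵢ)² = 592.450
MSB = 1367.343/3 = 455.7810; MSW = 592.450/25 = 23.6980
F = MSB/MSW = 19.2329
df = (3, 25)
p-value (upper-tail) = 0.00000
At α=0.1: p < α → reject H₀

reject H₀: yes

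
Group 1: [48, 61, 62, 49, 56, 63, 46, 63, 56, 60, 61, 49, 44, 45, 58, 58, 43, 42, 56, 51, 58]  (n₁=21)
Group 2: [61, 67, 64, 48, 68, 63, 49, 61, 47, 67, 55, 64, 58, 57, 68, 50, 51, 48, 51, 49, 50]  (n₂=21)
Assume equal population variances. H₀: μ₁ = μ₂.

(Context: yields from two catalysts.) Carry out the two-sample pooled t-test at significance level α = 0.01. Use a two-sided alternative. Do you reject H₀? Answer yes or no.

x̄₁=53.762, s₁=7.155, n₁=21
x̄₂=56.952, s₂=7.658, n₂=21
s_p² = [20·7.155² + 20·7.658²]/40 = 54.9190
SE = √(s_p²·(1/21+1/21)) = 2.2870
t = (53.762−56.952)/2.2870 = -1.3950
df = 40
p-value (two-sided) = 0.17070
At α=0.01: p ≥ α → fail to reject H₀

reject H₀: no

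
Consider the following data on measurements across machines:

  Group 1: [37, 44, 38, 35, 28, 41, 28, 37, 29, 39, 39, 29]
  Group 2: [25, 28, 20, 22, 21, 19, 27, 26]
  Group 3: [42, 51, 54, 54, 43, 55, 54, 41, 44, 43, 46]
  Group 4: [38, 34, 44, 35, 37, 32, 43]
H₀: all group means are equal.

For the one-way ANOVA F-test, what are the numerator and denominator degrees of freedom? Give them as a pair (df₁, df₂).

k = 4 groups, N = 38 total
df = (k−1, N−k) = (4−1, 38−4) = (3, 34)

degrees of freedom = [3, 34]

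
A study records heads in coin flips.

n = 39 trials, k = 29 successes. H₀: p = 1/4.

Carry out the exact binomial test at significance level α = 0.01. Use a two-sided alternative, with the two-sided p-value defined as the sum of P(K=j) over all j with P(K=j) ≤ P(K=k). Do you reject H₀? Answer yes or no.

Exact binomial: n=39, k=29, p₀=1/4=0.2500
P(X=j) = C(n,j)·p₀^j·(1−p₀)^(n−j); p = Σ P(X=j) over j with P(X=j) ≤ P(X=29)
p-value (two-sided) = 0.00000
At α=0.01: p < α → reject H₀

reject H₀: yes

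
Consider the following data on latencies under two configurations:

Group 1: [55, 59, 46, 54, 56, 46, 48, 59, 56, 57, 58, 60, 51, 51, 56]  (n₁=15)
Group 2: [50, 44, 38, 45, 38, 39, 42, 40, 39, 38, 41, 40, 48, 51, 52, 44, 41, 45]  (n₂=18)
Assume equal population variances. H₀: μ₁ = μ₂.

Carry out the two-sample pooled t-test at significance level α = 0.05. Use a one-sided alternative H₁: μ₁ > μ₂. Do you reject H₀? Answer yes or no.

reject H₀: yes

x̄₁=54.133, s₁=4.673, n₁=15
x̄₂=43.056, s₂=4.621, n₂=18
s_p² = [14·4.673² + 17·4.621²]/31 = 21.5703
SE = √(s_p²·(1/15+1/18)) = 1.6237
t = (54.133−43.056)/1.6237 = 6.8226
df = 31
p-value (one-sided, H₁ greater) = 0.00000
At α=0.05: p < α → reject H₀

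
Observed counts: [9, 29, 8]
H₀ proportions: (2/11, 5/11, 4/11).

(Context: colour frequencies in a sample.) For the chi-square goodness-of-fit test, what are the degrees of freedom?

df = k − 1 = 3 − 1 = 2

degrees of freedom = 2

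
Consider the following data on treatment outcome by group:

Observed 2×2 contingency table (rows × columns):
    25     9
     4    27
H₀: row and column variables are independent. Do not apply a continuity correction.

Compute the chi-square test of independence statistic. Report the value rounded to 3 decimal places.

test statistic = 24.120

Row totals [34, 31], col totals [29, 36], n=65
χ² = (25−15.17)²/15.17 + (9−18.83)²/18.83 + (4−13.83)²/13.83 + (27−17.17)²/17.17 = 24.1198
df = 1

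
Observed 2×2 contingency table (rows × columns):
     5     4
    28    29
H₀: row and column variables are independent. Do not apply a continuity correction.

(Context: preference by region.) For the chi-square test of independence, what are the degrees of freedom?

degrees of freedom = 1

df = (r−1)(c−1) = (2−1)·(2−1) = 1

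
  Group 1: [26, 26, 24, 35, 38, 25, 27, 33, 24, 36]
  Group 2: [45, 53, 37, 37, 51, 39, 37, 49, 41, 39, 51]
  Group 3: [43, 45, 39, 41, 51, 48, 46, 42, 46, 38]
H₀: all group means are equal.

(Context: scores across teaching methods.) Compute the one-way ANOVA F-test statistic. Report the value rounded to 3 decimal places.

Group means [29.40, 43.55, 43.90], grand mean 39.097
SSB = Σnᵢ(x̄ᵢ−x̄)² = 1388.682; SSW = ΣΣ(x−x̄ᵢ)² = 826.027
MSB = 1388.682/2 = 694.3412; MSW = 826.027/28 = 29.5010
F = MSB/MSW = 23.5362
df = (2, 28)

test statistic = 23.536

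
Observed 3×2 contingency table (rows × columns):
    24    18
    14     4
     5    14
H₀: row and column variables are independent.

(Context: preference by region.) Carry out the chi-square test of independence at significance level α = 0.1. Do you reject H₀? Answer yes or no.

Row totals [42, 18, 19], col totals [43, 36], n=79
χ² = (24−22.86)²/22.86 + (18−19.14)²/19.14 + (14−9.80)²/9.80 + (4−8.20)²/8.20 + (5−10.34)²/10.34 + (14−8.66)²/8.66 = 10.1352
df = 2
p-value (upper-tail) = 0.00630
At α=0.1: p < α → reject H₀

reject H₀: yes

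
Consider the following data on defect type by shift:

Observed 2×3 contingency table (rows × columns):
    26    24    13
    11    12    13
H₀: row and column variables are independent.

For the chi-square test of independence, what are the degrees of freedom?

df = (r−1)(c−1) = (2−1)·(3−1) = 2

degrees of freedom = 2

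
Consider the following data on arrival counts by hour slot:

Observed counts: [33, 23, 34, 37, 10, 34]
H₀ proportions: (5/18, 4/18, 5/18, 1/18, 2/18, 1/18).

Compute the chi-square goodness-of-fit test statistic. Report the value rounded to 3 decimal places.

test statistic = 161.237

n = 171; E_i = n·p_i = [47.50, 38.00, 47.50, 9.50, 19.00, 9.50]
χ² = (33−47.50)²/47.50 + (23−38.00)²/38.00 + (34−47.50)²/47.50 + (37−9.50)²/9.50 + (10−19.00)²/19.00 + (34−9.50)²/9.50 = 161.2368
df = 5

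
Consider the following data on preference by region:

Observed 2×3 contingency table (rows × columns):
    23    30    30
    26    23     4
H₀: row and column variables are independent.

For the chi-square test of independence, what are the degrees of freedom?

degrees of freedom = 2

df = (r−1)(c−1) = (2−1)·(3−1) = 2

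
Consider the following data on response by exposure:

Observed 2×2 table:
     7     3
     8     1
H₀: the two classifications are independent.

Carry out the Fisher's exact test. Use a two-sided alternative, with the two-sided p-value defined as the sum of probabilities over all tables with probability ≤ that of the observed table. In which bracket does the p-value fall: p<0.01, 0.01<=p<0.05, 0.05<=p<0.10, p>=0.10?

Margins: r₁=10, r₂=9, c₁=15, c₂=4, n=19
p_obs = C(10,7)·C(9,8)/C(19,15); sum pmf over tables with pmf ≤ p_obs
p-value (two-sided) = 0.58204
→ bracket: p>=0.10

p-value bracket: p>=0.10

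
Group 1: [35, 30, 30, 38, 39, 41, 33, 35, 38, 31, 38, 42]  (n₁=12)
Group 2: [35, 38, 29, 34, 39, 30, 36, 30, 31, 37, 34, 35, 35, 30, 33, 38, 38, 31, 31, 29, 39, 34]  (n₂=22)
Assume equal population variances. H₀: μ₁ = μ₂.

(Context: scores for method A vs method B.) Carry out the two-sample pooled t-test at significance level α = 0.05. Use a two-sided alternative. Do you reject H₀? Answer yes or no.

x̄₁=35.833, s₁=4.152, n₁=12
x̄₂=33.909, s₂=3.379, n₂=22
s_p² = [11·4.152² + 21·3.379²]/32 = 13.4214
SE = √(s_p²·(1/12+1/22)) = 1.3147
t = (35.833−33.909)/1.3147 = 1.4636
df = 32
p-value (two-sided) = 0.15306
At α=0.05: p ≥ α → fail to reject H₀

reject H₀: no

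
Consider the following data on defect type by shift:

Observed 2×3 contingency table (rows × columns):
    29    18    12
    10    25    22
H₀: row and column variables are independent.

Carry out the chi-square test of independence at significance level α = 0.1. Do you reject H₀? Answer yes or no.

Row totals [59, 57], col totals [39, 43, 34], n=116
χ² = (29−19.84)²/19.84 + (18−21.87)²/21.87 + (12−17.29)²/17.29 + (10−19.16)²/19.16 + (25−21.13)²/21.13 + (22−16.71)²/16.71 = 13.3066
df = 2
p-value (upper-tail) = 0.00129
At α=0.1: p < α → reject H₀

reject H₀: yes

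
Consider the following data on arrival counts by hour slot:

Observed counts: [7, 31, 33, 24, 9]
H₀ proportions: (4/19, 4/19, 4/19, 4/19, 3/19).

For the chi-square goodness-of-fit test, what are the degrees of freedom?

degrees of freedom = 4

df = k − 1 = 5 − 1 = 4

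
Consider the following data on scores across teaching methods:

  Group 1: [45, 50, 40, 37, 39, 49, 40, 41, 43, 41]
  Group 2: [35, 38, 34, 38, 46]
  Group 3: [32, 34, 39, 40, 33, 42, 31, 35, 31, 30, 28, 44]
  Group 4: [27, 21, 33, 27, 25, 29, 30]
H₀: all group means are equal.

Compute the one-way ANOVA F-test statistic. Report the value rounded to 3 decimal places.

Group means [42.50, 38.20, 34.92, 27.43], grand mean 36.088
SSB = Σnᵢ(x̄ᵢ−x̄)² = 974.804; SSW = ΣΣ(x−x̄ᵢ)² = 631.931
MSB = 974.804/3 = 324.9348; MSW = 631.931/30 = 21.0644
F = MSB/MSW = 15.4258
df = (3, 30)

test statistic = 15.426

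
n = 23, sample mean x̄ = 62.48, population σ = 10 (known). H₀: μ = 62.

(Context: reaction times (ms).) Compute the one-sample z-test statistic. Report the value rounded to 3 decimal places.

test statistic = 0.230

SE = σ/√n = 10/√23 = 2.0851
z = (x̄−μ₀)/SE = (62.48−62)/2.0851 = 0.2302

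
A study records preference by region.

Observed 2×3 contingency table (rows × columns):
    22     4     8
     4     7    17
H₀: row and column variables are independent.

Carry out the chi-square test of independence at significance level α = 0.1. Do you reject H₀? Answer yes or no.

Row totals [34, 28], col totals [26, 11, 25], n=62
χ² = (22−14.26)²/14.26 + (4−6.03)²/6.03 + (8−13.71)²/13.71 + (4−11.74)²/11.74 + (7−4.97)²/4.97 + (17−11.29)²/11.29 = 16.0898
df = 2
p-value (upper-tail) = 0.00032
At α=0.1: p < α → reject H₀

reject H₀: yes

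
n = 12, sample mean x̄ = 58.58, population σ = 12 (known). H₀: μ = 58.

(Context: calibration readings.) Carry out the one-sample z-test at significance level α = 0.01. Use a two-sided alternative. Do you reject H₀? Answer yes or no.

SE = σ/√n = 12/√12 = 3.4641
z = (x̄−μ₀)/SE = (58.58−58)/3.4641 = 0.1674
p-value (two-sided) = 0.86703
At α=0.01: p ≥ α → fail to reject H₀

reject H₀: no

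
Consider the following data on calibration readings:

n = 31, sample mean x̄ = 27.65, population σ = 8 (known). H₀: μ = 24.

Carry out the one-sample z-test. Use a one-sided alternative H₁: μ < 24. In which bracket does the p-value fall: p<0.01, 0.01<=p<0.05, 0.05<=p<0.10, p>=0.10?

SE = σ/√n = 8/√31 = 1.4368
z = (x̄−μ₀)/SE = (27.65−24)/1.4368 = 2.5403
p-value (one-sided, H₁ less) = 0.99446
→ bracket: p>=0.10

p-value bracket: p>=0.10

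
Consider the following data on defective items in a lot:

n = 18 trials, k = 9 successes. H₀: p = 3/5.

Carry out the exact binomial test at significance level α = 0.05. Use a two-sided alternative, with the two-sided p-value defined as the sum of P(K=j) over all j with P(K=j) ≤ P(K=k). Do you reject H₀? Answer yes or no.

reject H₀: no

Exact binomial: n=18, k=9, p₀=3/5=0.6000
P(X=j) = C(n,j)·p₀^j·(1−p₀)^(n−j); p = Σ P(X=j) over j with P(X=j) ≤ P(X=9)
p-value (two-sided) = 0.47192
At α=0.05: p ≥ α → fail to reject H₀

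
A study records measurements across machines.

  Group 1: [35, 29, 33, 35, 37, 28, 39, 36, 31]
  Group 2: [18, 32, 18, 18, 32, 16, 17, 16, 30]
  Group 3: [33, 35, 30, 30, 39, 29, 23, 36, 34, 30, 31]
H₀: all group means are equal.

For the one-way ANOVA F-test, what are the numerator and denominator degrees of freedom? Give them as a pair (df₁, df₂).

degrees of freedom = [2, 26]

k = 3 groups, N = 29 total
df = (k−1, N−k) = (3−1, 29−3) = (2, 26)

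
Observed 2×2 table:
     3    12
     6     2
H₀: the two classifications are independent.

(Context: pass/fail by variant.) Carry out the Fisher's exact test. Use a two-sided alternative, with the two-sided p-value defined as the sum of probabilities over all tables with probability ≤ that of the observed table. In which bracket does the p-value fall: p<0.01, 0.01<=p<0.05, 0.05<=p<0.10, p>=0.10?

p-value bracket: 0.01<=p<0.05

Margins: r₁=15, r₂=8, c₁=9, c₂=14, n=23
p_obs = C(15,3)·C(8,6)/C(23,9); sum pmf over tables with pmf ≤ p_obs
p-value (two-sided) = 0.02276
→ bracket: 0.01<=p<0.05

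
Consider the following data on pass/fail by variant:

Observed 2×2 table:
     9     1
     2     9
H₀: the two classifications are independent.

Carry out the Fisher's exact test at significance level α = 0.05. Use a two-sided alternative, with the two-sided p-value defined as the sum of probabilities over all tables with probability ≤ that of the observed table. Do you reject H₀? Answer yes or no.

Margins: r₁=10, r₂=11, c₁=11, c₂=10, n=21
p_obs = C(10,9)·C(11,2)/C(21,11); sum pmf over tables with pmf ≤ p_obs
p-value (two-sided) = 0.00191
At α=0.05: p < α → reject H₀

reject H₀: yes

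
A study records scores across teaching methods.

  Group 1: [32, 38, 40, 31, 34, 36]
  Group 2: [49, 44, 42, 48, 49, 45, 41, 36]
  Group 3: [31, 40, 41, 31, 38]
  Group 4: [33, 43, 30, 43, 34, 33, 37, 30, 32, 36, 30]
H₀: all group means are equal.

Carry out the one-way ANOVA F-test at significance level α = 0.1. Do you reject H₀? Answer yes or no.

Group means [35.17, 44.25, 36.20, 34.64], grand mean 37.567
SSB = Σnᵢ(x̄ᵢ−x̄)² = 495.688; SSW = ΣΣ(x−x̄ᵢ)² = 523.679
MSB = 495.688/3 = 165.2293; MSW = 523.679/26 = 20.1415
F = MSB/MSW = 8.2034
df = (3, 26)
p-value (upper-tail) = 0.00053
At α=0.1: p < α → reject H₀

reject H₀: yes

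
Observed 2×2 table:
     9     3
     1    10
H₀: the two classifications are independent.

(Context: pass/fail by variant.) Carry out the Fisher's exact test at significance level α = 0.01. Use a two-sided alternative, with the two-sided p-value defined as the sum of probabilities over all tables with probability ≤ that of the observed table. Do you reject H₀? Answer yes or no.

reject H₀: yes

Margins: r₁=12, r₂=11, c₁=10, c₂=13, n=23
p_obs = C(12,9)·C(11,1)/C(23,10); sum pmf over tables with pmf ≤ p_obs
p-value (two-sided) = 0.00276
At α=0.01: p < α → reject H₀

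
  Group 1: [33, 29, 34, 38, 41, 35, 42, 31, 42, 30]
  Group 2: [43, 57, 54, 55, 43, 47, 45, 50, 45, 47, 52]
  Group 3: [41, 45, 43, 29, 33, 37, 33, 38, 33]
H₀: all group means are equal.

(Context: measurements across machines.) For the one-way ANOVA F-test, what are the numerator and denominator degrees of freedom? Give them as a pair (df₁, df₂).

k = 3 groups, N = 30 total
df = (k−1, N−k) = (3−1, 30−3) = (2, 27)

degrees of freedom = [2, 27]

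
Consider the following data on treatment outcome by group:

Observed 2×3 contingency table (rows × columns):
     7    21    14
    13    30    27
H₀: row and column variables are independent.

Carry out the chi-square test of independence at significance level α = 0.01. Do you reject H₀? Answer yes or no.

reject H₀: no

Row totals [42, 70], col totals [20, 51, 41], n=112
χ² = (7−7.50)²/7.50 + (21−19.12)²/19.12 + (14−15.38)²/15.38 + (13−12.50)²/12.50 + (30−31.88)²/31.88 + (27−25.62)²/25.62 = 0.5442
df = 2
p-value (upper-tail) = 0.76178
At α=0.01: p ≥ α → fail to reject H₀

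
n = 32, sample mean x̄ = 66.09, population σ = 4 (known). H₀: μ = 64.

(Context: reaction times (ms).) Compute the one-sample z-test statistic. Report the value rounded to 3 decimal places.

SE = σ/√n = 4/√32 = 0.7071
z = (x̄−μ₀)/SE = (66.09−64)/0.7071 = 2.9557

test statistic = 2.956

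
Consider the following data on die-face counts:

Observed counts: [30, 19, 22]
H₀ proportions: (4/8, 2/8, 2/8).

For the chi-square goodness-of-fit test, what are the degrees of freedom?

df = k − 1 = 3 − 1 = 2

degrees of freedom = 2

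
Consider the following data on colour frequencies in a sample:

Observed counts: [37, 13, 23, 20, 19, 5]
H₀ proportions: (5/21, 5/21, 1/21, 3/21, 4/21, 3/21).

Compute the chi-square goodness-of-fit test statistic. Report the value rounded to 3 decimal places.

n = 117; E_i = n·p_i = [27.86, 27.86, 5.57, 16.71, 22.29, 16.71]
χ² = (37−27.86)²/27.86 + (13−27.86)²/27.86 + (23−5.57)²/5.57 + (20−16.71)²/16.71 + (19−22.29)²/22.29 + (5−16.71)²/16.71 = 74.7850
df = 5

test statistic = 74.785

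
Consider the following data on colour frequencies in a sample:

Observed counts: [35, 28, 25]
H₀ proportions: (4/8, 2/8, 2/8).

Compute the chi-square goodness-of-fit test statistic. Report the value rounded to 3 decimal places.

n = 88; E_i = n·p_i = [44.00, 22.00, 22.00]
χ² = (35−44.00)²/44.00 + (28−22.00)²/22.00 + (25−22.00)²/22.00 = 3.8864
df = 2

test statistic = 3.886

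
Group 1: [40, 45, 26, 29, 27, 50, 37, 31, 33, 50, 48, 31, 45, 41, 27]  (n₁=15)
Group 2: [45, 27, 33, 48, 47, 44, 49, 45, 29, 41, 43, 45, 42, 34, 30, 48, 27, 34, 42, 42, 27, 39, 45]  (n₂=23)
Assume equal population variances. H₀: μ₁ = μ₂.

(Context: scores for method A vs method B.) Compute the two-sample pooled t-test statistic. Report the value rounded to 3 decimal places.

test statistic = -0.772

x̄₁=37.333, s₁=8.797, n₁=15
x̄₂=39.391, s₂=7.500, n₂=23
s_p² = [14·8.797² + 22·7.500²]/36 = 64.4670
SE = √(s_p²·(1/15+1/23)) = 2.6647
t = (37.333−39.391)/2.6647 = -0.7723
df = 36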